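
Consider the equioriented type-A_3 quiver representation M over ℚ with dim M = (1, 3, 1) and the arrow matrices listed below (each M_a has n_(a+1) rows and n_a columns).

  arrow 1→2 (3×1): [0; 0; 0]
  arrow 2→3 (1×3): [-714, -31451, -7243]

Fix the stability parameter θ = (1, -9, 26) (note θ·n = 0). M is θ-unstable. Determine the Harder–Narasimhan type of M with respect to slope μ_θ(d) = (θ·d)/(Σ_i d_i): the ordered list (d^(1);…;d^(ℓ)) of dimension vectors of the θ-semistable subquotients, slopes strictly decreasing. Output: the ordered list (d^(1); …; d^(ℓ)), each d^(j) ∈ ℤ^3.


Interval decomposition of M: I[1,1], I[2,2]^2, I[2,3].
HN type (ℓ=3): μ^(1)=26; μ^(2)=1; μ^(3)=-9

((0, 0, 1); (1, 0, 0); (0, 3, 0))


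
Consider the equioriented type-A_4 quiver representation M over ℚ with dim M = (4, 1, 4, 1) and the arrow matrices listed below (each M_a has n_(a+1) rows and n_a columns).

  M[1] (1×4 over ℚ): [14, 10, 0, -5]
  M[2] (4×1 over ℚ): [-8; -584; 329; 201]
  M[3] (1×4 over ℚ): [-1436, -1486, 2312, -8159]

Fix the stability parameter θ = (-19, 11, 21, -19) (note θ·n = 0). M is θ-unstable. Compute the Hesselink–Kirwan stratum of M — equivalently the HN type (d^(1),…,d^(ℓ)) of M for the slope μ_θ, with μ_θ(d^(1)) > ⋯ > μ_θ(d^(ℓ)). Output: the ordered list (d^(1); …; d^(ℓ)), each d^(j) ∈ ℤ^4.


Interval decomposition of M: I[1,1]^3, I[1,4], I[3,3]^3.
HN type (ℓ=3): μ^(1)=21; μ^(2)=13/3; μ^(3)=-19

((0, 0, 3, 0); (0, 1, 1, 1); (4, 0, 0, 0))


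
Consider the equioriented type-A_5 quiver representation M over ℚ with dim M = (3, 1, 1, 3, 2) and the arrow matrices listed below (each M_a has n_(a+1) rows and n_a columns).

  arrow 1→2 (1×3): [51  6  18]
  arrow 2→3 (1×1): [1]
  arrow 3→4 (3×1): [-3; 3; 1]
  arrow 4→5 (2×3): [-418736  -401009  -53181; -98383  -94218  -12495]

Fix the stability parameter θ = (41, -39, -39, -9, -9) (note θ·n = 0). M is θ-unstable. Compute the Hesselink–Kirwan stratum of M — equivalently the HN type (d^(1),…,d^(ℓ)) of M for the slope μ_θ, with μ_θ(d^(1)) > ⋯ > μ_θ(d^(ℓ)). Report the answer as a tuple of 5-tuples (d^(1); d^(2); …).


Barcode: M ≅ I[1,1]^2, I[1,4], I[4,5]^2. HN layers by μ_θ (3 steps, strictly decreasing):
  μ^(1)=41; μ^(2)=-9; μ^(3)=-37/3

((2, 0, 0, 0, 0); (0, 0, 0, 3, 2); (1, 1, 1, 0, 0))


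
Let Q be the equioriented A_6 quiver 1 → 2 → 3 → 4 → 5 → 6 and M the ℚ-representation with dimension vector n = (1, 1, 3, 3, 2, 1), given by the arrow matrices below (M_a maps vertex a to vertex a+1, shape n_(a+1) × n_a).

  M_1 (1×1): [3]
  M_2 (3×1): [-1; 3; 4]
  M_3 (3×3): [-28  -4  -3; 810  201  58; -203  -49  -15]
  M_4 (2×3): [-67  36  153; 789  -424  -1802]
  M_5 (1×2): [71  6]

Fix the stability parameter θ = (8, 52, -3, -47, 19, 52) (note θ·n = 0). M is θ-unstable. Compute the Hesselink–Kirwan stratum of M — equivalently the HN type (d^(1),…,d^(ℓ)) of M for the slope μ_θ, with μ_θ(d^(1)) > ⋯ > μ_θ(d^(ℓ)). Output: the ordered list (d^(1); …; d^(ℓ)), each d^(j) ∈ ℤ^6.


Barcode: M ≅ I[1,6], I[3,4], I[3,5]. HN layers by μ_θ (4 steps, strictly decreasing):
  μ^(1)=52; μ^(2)=19; μ^(3)=5/2; μ^(4)=-25

((0, 0, 0, 0, 0, 1); (0, 0, 0, 0, 2, 0); (1, 1, 1, 1, 0, 0); (0, 0, 2, 2, 0, 0))


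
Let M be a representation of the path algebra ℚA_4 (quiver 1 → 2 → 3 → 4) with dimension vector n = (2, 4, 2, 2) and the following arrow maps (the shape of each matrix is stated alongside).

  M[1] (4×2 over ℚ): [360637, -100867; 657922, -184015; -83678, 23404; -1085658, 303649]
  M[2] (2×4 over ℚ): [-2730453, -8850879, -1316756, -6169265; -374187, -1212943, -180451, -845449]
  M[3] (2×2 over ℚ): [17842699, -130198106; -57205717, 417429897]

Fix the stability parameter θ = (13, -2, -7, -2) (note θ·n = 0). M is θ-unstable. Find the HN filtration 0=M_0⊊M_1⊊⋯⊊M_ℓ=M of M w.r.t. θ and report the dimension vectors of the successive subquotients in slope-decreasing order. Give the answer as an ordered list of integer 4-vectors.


Via rank(M_{q-1}∘⋯∘M_p): M ≅ I[1,4]^2, I[2,2]^2.
μ_θ-semistable layers: μ^(1)=1/2; μ^(2)=-2

((2, 2, 2, 2); (0, 2, 0, 0))


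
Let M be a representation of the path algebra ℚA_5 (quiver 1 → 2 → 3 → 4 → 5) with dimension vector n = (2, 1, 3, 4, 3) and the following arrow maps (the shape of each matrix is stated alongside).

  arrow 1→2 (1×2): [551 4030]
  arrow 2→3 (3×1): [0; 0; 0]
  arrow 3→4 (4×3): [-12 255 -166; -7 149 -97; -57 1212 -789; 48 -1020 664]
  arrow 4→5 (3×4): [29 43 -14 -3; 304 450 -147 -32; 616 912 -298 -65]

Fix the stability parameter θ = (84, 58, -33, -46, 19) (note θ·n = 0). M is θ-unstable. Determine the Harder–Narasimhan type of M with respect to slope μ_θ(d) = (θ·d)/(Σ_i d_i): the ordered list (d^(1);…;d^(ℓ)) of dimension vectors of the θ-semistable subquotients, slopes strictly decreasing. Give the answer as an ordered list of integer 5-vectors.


Interval decomposition of M: I[1,1], I[1,2], I[3,3], I[3,4], I[3,5], I[4,5]^2.
HN type (ℓ=6): μ^(1)=84; μ^(2)=71; μ^(3)=19; μ^(4)=-33; μ^(5)=-79/2; μ^(6)=-46

((1, 0, 0, 0, 0); (1, 1, 0, 0, 0); (0, 0, 0, 0, 3); (0, 0, 1, 0, 0); (0, 0, 2, 2, 0); (0, 0, 0, 2, 0))


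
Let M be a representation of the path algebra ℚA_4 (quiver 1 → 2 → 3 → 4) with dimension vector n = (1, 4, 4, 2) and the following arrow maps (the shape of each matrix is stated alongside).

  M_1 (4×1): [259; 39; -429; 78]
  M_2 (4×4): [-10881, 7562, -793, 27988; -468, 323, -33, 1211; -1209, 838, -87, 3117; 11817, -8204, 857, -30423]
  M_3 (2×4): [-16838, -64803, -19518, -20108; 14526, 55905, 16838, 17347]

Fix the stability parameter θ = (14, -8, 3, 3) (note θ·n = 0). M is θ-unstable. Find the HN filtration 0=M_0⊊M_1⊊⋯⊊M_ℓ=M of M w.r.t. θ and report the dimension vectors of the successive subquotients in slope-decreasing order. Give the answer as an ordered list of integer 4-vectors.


Barcode: M ≅ I[1,2], I[2,3], I[2,4]^2, I[3,3]. HN layers by μ_θ (2 steps, strictly decreasing):
  μ^(1)=3; μ^(2)=-8

((1, 1, 4, 2); (0, 3, 0, 0))


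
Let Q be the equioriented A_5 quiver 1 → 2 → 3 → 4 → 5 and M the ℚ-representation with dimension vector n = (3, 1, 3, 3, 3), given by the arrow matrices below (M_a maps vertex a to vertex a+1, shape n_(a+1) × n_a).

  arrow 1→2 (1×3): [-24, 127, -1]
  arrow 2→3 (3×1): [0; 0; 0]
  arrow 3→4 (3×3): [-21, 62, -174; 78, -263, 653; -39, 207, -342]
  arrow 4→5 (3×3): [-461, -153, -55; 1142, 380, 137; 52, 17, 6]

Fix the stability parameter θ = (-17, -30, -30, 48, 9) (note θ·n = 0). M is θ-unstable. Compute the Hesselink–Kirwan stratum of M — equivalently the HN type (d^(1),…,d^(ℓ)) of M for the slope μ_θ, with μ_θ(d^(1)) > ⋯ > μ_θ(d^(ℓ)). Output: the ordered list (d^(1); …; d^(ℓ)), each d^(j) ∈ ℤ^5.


Via rank(M_{q-1}∘⋯∘M_p): M ≅ I[1,1]^2, I[1,2], I[3,5]^3.
μ_θ-semistable layers: μ^(1)=57/2; μ^(2)=-17; μ^(3)=-47/2; μ^(4)=-30

((0, 0, 0, 3, 3); (2, 0, 0, 0, 0); (1, 1, 0, 0, 0); (0, 0, 3, 0, 0))


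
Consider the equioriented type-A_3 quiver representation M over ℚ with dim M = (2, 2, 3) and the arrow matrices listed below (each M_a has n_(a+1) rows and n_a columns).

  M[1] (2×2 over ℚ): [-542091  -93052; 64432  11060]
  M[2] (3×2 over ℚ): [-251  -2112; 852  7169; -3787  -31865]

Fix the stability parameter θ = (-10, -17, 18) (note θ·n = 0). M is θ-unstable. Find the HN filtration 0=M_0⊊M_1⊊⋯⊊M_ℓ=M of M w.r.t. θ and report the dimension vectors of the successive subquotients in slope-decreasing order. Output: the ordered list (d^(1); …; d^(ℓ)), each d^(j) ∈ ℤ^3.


Via rank(M_{q-1}∘⋯∘M_p): M ≅ I[1,3]^2, I[3,3].
μ_θ-semistable layers: μ^(1)=18; μ^(2)=-27/2

((0, 0, 3); (2, 2, 0))


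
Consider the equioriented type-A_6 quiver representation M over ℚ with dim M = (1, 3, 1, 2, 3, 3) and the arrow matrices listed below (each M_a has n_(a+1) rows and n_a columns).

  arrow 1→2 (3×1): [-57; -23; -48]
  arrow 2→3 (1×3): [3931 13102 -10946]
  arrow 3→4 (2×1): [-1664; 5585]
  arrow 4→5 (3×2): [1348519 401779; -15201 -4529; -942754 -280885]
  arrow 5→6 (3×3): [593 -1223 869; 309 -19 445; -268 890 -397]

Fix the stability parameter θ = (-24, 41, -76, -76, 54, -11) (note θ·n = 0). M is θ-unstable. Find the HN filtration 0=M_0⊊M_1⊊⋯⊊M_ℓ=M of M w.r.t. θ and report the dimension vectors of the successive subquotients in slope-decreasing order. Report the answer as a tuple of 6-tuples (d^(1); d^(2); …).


Interval decomposition of M: I[1,6], I[2,2]^2, I[4,6], I[5,6].
HN type (ℓ=4): μ^(1)=41; μ^(2)=43/2; μ^(3)=-135/4; μ^(4)=-76

((0, 2, 0, 0, 0, 0); (0, 0, 0, 0, 3, 3); (1, 1, 1, 1, 0, 0); (0, 0, 0, 1, 0, 0))


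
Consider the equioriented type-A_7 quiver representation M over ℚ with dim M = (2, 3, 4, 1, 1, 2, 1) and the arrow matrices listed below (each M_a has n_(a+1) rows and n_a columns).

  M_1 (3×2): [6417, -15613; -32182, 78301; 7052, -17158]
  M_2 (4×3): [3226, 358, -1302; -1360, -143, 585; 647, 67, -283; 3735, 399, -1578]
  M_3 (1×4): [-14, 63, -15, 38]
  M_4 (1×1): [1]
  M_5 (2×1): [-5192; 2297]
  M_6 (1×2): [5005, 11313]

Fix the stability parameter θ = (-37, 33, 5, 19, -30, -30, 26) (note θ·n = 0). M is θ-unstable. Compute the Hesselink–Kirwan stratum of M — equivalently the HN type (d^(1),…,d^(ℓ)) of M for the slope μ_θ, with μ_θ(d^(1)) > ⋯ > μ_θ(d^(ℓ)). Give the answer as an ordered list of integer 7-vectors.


Interval decomposition of M: I[1,3], I[1,7], I[2,3], I[3,3], I[6,6].
HN type (ℓ=6): μ^(1)=26; μ^(2)=19; μ^(3)=5; μ^(4)=-3/5; μ^(5)=-30; μ^(6)=-37

((0, 0, 0, 0, 0, 0, 1); (0, 2, 2, 0, 0, 0, 0); (0, 0, 1, 0, 0, 0, 0); (0, 1, 1, 1, 1, 1, 0); (0, 0, 0, 0, 0, 1, 0); (2, 0, 0, 0, 0, 0, 0))


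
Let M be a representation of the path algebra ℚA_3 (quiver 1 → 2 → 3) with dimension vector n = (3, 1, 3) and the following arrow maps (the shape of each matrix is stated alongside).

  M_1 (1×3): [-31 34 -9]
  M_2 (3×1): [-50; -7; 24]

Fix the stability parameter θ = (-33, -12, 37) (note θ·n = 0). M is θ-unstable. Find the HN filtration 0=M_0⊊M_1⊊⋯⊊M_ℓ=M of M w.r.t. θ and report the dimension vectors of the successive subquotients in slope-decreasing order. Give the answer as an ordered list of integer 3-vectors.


Via rank(M_{q-1}∘⋯∘M_p): M ≅ I[1,1]^2, I[1,3], I[3,3]^2.
μ_θ-semistable layers: μ^(1)=37; μ^(2)=-12; μ^(3)=-33

((0, 0, 3); (0, 1, 0); (3, 0, 0))


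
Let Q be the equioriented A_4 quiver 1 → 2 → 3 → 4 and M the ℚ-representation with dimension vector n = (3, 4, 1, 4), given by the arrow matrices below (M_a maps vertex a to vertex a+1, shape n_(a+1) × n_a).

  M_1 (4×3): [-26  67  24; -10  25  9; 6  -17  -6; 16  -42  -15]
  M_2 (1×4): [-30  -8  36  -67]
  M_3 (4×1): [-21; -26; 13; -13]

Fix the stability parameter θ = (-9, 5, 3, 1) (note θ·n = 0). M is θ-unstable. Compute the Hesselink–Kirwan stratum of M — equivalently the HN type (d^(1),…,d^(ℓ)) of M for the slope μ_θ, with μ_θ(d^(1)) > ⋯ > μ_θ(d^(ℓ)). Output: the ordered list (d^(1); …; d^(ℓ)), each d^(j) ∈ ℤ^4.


Interval decomposition of M: I[1,1], I[1,2], I[1,4], I[2,2]^2, I[4,4]^3.
HN type (ℓ=4): μ^(1)=5; μ^(2)=3; μ^(3)=1; μ^(4)=-9

((0, 3, 0, 0); (0, 1, 1, 1); (0, 0, 0, 3); (3, 0, 0, 0))


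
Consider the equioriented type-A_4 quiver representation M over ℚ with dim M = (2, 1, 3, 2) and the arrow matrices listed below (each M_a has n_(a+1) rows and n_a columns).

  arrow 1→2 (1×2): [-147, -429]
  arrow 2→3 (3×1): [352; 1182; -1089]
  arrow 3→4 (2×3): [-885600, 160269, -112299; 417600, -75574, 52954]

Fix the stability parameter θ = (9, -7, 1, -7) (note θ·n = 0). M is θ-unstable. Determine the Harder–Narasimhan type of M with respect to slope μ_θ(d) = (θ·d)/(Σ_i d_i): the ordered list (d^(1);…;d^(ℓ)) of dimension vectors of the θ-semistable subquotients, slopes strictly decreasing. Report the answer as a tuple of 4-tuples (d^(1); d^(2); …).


Barcode: M ≅ I[1,1], I[1,4], I[3,3]^2, I[4,4]. HN layers by μ_θ (4 steps, strictly decreasing):
  μ^(1)=9; μ^(2)=1; μ^(3)=-1; μ^(4)=-7

((1, 0, 0, 0); (0, 0, 2, 0); (1, 1, 1, 1); (0, 0, 0, 1))


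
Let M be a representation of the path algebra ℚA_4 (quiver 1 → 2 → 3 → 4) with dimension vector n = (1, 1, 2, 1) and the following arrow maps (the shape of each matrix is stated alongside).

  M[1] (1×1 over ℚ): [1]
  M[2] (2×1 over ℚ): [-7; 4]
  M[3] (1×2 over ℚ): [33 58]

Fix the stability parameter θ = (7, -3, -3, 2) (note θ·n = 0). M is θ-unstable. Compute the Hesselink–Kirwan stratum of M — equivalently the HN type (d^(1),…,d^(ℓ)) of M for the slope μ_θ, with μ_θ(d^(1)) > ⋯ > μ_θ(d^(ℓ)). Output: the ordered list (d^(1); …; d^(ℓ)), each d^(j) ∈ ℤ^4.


Interval decomposition of M: I[1,4], I[3,3].
HN type (ℓ=3): μ^(1)=2; μ^(2)=1/3; μ^(3)=-3

((0, 0, 0, 1); (1, 1, 1, 0); (0, 0, 1, 0))


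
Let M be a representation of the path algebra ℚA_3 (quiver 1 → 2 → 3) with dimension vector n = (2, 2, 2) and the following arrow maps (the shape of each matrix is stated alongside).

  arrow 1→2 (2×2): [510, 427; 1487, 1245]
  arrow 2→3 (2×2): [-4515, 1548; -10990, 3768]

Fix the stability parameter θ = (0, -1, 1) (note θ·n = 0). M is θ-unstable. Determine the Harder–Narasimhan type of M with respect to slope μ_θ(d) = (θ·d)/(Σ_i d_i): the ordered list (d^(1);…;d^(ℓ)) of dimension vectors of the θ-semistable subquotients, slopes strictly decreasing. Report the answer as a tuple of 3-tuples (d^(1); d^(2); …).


Via rank(M_{q-1}∘⋯∘M_p): M ≅ I[1,2], I[1,3], I[3,3].
μ_θ-semistable layers: μ^(1)=1; μ^(2)=-1/2

((0, 0, 2); (2, 2, 0))


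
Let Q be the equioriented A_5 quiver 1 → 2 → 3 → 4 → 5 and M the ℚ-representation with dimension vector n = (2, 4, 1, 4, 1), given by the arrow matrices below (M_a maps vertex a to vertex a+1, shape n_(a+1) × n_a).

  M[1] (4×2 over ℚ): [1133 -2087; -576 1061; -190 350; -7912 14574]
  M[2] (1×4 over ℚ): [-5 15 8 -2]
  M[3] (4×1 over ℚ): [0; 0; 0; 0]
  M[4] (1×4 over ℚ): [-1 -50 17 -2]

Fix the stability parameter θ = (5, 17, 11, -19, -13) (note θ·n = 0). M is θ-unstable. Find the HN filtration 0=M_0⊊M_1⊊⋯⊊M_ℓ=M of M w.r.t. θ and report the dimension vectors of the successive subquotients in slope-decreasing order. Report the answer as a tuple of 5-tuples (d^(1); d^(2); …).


Interval decomposition of M: I[1,2], I[1,3], I[2,2]^2, I[4,4]^3, I[4,5].
HN type (ℓ=5): μ^(1)=17; μ^(2)=14; μ^(3)=5; μ^(4)=-13; μ^(5)=-19

((0, 3, 0, 0, 0); (0, 1, 1, 0, 0); (2, 0, 0, 0, 0); (0, 0, 0, 0, 1); (0, 0, 0, 4, 0))


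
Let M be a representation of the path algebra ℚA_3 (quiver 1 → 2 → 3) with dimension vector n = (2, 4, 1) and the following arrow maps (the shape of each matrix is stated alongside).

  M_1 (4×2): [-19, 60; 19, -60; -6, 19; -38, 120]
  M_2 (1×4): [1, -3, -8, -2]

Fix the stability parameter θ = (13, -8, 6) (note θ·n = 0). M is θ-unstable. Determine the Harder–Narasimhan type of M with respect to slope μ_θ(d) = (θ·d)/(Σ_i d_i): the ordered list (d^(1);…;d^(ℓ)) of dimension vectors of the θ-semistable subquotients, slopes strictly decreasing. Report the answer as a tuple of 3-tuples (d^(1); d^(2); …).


Via rank(M_{q-1}∘⋯∘M_p): M ≅ I[1,2], I[1,3], I[2,2]^2.
μ_θ-semistable layers: μ^(1)=6; μ^(2)=5/2; μ^(3)=-8

((0, 0, 1); (2, 2, 0); (0, 2, 0))


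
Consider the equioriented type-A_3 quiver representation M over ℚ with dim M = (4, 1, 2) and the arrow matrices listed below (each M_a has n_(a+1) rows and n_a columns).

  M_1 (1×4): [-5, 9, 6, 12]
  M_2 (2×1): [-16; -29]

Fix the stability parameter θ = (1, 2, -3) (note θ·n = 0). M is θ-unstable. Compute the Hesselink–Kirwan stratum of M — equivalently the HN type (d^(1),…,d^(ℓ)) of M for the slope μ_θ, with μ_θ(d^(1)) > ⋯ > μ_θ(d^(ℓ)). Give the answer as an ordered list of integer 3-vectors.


Barcode: M ≅ I[1,1]^3, I[1,3], I[3,3]. HN layers by μ_θ (3 steps, strictly decreasing):
  μ^(1)=1; μ^(2)=0; μ^(3)=-3

((3, 0, 0); (1, 1, 1); (0, 0, 1))


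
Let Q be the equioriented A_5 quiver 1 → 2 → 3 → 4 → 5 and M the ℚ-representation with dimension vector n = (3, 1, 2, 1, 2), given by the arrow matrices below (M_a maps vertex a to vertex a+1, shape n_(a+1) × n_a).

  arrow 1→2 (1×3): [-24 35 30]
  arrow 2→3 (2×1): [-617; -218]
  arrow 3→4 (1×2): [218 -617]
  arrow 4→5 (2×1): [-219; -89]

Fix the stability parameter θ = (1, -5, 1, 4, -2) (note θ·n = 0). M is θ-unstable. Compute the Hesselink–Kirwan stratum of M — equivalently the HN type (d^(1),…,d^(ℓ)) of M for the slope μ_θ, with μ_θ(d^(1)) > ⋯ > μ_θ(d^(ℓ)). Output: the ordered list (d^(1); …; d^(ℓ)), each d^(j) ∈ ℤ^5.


Via rank(M_{q-1}∘⋯∘M_p): M ≅ I[1,1]^2, I[1,3], I[3,5], I[5,5].
μ_θ-semistable layers: μ^(1)=1; μ^(2)=-2

((2, 0, 2, 1, 1); (1, 1, 0, 0, 1))


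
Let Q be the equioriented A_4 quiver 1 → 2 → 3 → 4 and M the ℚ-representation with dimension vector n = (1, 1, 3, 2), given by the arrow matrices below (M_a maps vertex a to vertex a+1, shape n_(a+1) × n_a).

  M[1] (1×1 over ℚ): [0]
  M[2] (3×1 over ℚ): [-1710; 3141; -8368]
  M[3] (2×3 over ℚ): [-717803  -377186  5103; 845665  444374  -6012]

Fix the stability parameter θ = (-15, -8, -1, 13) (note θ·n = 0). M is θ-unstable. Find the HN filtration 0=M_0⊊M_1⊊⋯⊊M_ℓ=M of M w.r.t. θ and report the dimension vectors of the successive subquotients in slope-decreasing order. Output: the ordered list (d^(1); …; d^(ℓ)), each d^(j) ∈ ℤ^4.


Barcode: M ≅ I[1,1], I[2,3], I[3,4]^2. HN layers by μ_θ (4 steps, strictly decreasing):
  μ^(1)=13; μ^(2)=-1; μ^(3)=-8; μ^(4)=-15

((0, 0, 0, 2); (0, 0, 3, 0); (0, 1, 0, 0); (1, 0, 0, 0))


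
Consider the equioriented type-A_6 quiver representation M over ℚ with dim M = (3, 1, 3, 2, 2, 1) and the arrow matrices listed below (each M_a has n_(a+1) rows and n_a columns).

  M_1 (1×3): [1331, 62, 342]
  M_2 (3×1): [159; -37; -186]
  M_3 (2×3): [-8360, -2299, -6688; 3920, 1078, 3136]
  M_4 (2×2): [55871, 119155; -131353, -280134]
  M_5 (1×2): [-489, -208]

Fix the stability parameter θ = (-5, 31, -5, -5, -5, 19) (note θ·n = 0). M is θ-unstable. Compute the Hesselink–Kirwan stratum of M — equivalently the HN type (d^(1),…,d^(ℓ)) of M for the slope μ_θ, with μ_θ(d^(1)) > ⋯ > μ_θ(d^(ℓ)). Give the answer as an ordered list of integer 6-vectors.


Via rank(M_{q-1}∘⋯∘M_p): M ≅ I[1,1]^2, I[1,6], I[3,3]^2, I[4,5].
μ_θ-semistable layers: μ^(1)=19; μ^(2)=4; μ^(3)=-5

((0, 0, 0, 0, 0, 1); (0, 1, 1, 1, 1, 0); (3, 0, 2, 1, 1, 0))


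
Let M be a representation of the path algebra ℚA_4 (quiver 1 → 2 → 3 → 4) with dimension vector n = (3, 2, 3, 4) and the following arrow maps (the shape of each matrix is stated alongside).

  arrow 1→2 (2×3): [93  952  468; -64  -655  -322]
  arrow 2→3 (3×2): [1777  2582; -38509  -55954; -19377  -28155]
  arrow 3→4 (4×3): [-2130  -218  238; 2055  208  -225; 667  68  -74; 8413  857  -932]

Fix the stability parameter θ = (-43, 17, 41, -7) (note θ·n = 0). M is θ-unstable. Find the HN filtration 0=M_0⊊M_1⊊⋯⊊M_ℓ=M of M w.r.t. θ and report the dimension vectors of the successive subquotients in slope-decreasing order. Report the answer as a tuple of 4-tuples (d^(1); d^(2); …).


Via rank(M_{q-1}∘⋯∘M_p): M ≅ I[1,1], I[1,4]^2, I[3,4], I[4,4].
μ_θ-semistable layers: μ^(1)=17; μ^(2)=-7; μ^(3)=-43

((0, 2, 3, 3); (0, 0, 0, 1); (3, 0, 0, 0))


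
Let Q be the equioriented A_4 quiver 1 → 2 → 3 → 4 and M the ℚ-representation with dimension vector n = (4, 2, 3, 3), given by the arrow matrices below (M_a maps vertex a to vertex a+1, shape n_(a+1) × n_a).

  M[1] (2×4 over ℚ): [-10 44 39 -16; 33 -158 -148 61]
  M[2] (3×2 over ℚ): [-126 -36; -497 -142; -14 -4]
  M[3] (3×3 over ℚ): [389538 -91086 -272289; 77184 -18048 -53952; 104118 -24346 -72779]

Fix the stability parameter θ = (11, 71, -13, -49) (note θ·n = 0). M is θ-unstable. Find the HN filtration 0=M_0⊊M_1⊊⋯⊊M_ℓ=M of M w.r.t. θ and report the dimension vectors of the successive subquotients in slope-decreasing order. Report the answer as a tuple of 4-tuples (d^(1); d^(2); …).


Interval decomposition of M: I[1,1]^2, I[1,2], I[1,3], I[3,3], I[3,4], I[4,4]^2.
HN type (ℓ=6): μ^(1)=71; μ^(2)=29; μ^(3)=11; μ^(4)=-13; μ^(5)=-31; μ^(6)=-49

((0, 1, 0, 0); (0, 1, 1, 0); (4, 0, 0, 0); (0, 0, 1, 0); (0, 0, 1, 1); (0, 0, 0, 2))


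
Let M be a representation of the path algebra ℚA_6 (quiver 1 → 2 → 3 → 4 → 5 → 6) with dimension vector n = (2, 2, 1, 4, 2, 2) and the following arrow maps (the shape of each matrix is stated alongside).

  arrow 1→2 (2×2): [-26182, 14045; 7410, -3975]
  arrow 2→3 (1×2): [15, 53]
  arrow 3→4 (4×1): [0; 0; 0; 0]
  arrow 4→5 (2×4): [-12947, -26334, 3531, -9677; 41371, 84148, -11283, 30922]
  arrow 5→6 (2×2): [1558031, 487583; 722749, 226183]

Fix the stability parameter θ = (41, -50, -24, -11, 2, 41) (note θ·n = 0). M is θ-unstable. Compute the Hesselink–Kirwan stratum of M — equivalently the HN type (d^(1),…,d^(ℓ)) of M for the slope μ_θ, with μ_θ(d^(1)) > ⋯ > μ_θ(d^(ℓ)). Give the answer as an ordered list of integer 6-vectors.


Barcode: M ≅ I[1,1], I[1,2], I[2,3], I[4,4]^2, I[4,6]^2. HN layers by μ_θ (6 steps, strictly decreasing):
  μ^(1)=41; μ^(2)=2; μ^(3)=-9/2; μ^(4)=-11; μ^(5)=-24; μ^(6)=-50

((1, 0, 0, 0, 0, 2); (0, 0, 0, 0, 2, 0); (1, 1, 0, 0, 0, 0); (0, 0, 0, 4, 0, 0); (0, 0, 1, 0, 0, 0); (0, 1, 0, 0, 0, 0))


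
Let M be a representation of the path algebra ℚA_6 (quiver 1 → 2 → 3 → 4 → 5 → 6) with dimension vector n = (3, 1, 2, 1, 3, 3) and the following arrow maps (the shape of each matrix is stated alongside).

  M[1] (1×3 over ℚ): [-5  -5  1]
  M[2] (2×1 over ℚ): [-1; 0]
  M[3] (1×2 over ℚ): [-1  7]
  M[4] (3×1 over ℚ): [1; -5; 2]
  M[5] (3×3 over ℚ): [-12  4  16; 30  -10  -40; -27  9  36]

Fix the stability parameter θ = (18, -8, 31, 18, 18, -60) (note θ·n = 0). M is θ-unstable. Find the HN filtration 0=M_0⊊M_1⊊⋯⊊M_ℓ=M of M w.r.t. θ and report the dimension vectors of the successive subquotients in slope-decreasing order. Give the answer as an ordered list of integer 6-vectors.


Barcode: M ≅ I[1,1]^2, I[1,5], I[3,3], I[5,5], I[5,6], I[6,6]^2. HN layers by μ_θ (6 steps, strictly decreasing):
  μ^(1)=31; μ^(2)=67/3; μ^(3)=18; μ^(4)=5; μ^(5)=-21; μ^(6)=-60

((0, 0, 1, 0, 0, 0); (0, 0, 1, 1, 1, 0); (2, 0, 0, 0, 1, 0); (1, 1, 0, 0, 0, 0); (0, 0, 0, 0, 1, 1); (0, 0, 0, 0, 0, 2))


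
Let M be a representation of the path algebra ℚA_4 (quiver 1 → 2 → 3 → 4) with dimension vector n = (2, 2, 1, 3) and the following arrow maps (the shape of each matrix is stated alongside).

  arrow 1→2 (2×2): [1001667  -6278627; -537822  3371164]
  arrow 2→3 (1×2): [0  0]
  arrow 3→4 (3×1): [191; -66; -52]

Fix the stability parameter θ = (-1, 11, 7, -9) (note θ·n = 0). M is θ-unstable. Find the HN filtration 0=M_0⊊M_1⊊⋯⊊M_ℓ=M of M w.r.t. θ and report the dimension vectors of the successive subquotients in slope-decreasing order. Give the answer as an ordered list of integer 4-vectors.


Barcode: M ≅ I[1,2]^2, I[3,4], I[4,4]^2. HN layers by μ_θ (3 steps, strictly decreasing):
  μ^(1)=11; μ^(2)=-1; μ^(3)=-9

((0, 2, 0, 0); (2, 0, 1, 1); (0, 0, 0, 2))


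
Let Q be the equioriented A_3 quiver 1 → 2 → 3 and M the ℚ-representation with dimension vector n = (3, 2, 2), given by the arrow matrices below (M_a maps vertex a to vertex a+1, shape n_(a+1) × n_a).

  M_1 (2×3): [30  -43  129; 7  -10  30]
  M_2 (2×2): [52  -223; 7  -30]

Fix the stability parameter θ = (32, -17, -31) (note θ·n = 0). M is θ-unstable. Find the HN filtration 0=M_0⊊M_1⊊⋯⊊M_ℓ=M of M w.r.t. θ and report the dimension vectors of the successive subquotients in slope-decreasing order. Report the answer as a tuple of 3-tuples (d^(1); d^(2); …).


Barcode: M ≅ I[1,1], I[1,3]^2. HN layers by μ_θ (2 steps, strictly decreasing):
  μ^(1)=32; μ^(2)=-16/3

((1, 0, 0); (2, 2, 2))


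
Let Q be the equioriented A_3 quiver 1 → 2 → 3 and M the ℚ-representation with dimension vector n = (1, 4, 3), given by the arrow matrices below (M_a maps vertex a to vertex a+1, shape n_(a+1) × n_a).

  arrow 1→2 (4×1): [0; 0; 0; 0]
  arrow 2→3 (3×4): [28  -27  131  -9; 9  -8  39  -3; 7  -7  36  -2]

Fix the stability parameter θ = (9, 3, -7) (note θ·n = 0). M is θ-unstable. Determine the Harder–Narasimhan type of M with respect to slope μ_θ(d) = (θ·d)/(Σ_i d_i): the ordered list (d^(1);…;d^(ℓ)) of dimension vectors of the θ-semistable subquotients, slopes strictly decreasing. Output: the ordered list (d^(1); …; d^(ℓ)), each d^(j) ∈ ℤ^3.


Barcode: M ≅ I[1,1], I[2,2], I[2,3]^3. HN layers by μ_θ (3 steps, strictly decreasing):
  μ^(1)=9; μ^(2)=3; μ^(3)=-2

((1, 0, 0); (0, 1, 0); (0, 3, 3))


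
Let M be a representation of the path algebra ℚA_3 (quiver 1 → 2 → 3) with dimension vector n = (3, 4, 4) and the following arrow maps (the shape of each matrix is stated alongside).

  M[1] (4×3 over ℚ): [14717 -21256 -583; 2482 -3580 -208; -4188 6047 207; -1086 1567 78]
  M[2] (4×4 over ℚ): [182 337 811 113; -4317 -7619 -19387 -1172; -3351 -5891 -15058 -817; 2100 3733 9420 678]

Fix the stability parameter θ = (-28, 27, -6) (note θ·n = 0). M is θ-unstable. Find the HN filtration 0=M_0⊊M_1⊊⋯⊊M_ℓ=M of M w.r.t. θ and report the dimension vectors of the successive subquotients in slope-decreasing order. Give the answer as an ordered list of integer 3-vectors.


Barcode: M ≅ I[1,3]^3, I[2,3]. HN layers by μ_θ (2 steps, strictly decreasing):
  μ^(1)=21/2; μ^(2)=-28

((0, 4, 4); (3, 0, 0))


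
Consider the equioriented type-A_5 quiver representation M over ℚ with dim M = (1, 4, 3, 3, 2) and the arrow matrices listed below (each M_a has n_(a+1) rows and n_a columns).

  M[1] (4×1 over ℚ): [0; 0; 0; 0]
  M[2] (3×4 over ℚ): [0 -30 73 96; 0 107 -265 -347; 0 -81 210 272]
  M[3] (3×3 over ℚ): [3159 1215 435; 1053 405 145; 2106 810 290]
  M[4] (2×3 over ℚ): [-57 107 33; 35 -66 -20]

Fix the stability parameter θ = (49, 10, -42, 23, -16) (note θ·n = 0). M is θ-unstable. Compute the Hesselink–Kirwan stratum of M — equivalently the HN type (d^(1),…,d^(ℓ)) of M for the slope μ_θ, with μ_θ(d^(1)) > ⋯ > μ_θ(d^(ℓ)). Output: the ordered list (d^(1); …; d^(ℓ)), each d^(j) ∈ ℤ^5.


Via rank(M_{q-1}∘⋯∘M_p): M ≅ I[1,1], I[2,2], I[2,3]^2, I[2,5], I[4,4], I[4,5].
μ_θ-semistable layers: μ^(1)=49; μ^(2)=23; μ^(3)=10; μ^(4)=7/2; μ^(5)=-16

((1, 0, 0, 0, 0); (0, 0, 0, 1, 0); (0, 1, 0, 0, 0); (0, 0, 0, 2, 2); (0, 3, 3, 0, 0))


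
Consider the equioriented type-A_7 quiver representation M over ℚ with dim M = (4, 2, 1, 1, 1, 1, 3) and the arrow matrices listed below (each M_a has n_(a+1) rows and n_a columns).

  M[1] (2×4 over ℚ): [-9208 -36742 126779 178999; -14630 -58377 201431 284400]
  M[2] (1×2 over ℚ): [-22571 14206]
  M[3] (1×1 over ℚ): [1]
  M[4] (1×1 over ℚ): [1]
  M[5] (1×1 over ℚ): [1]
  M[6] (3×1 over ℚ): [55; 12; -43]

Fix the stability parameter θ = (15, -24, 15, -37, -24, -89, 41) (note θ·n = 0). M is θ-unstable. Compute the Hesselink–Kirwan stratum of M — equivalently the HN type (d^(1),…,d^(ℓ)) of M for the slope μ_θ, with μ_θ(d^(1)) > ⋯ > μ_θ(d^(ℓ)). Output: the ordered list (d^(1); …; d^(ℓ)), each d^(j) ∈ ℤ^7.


Barcode: M ≅ I[1,1]^2, I[1,2], I[1,7], I[7,7]^2. HN layers by μ_θ (4 steps, strictly decreasing):
  μ^(1)=41; μ^(2)=15; μ^(3)=-9/2; μ^(4)=-24

((0, 0, 0, 0, 0, 0, 3); (2, 0, 0, 0, 0, 0, 0); (1, 1, 0, 0, 0, 0, 0); (1, 1, 1, 1, 1, 1, 0))


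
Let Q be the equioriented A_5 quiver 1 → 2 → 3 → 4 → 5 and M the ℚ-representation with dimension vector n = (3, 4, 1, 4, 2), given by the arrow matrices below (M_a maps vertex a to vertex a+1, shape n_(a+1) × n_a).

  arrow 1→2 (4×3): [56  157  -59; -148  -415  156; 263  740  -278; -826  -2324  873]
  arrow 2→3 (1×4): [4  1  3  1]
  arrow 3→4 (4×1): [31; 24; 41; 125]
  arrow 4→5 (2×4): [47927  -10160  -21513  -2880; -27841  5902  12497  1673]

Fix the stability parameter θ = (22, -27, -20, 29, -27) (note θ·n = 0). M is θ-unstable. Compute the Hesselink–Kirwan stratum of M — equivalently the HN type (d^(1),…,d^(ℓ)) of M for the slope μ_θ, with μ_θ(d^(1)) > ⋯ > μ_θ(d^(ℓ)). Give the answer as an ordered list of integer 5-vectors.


Barcode: M ≅ I[1,2]^2, I[1,5], I[2,2], I[4,4]^2, I[4,5]. HN layers by μ_θ (5 steps, strictly decreasing):
  μ^(1)=29; μ^(2)=1; μ^(3)=-5/2; μ^(4)=-25/3; μ^(5)=-27

((0, 0, 0, 2, 0); (0, 0, 0, 2, 2); (2, 2, 0, 0, 0); (1, 1, 1, 0, 0); (0, 1, 0, 0, 0))


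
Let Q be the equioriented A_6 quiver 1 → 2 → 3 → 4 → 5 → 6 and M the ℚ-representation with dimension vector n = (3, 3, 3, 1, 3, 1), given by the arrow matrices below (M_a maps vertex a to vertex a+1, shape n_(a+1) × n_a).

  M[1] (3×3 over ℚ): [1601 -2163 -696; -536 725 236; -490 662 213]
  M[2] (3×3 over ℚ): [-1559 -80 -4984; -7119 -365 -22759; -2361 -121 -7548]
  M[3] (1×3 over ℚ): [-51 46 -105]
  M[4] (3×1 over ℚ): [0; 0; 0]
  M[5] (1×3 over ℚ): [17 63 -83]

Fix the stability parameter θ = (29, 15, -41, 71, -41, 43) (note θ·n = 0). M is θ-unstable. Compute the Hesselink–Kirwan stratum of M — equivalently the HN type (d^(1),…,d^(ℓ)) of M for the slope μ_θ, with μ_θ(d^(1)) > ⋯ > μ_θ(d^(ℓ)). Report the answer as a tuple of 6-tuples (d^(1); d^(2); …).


Barcode: M ≅ I[1,3]^2, I[1,4], I[5,5]^2, I[5,6]. HN layers by μ_θ (4 steps, strictly decreasing):
  μ^(1)=71; μ^(2)=43; μ^(3)=1; μ^(4)=-41

((0, 0, 0, 1, 0, 0); (0, 0, 0, 0, 0, 1); (3, 3, 3, 0, 0, 0); (0, 0, 0, 0, 3, 0))


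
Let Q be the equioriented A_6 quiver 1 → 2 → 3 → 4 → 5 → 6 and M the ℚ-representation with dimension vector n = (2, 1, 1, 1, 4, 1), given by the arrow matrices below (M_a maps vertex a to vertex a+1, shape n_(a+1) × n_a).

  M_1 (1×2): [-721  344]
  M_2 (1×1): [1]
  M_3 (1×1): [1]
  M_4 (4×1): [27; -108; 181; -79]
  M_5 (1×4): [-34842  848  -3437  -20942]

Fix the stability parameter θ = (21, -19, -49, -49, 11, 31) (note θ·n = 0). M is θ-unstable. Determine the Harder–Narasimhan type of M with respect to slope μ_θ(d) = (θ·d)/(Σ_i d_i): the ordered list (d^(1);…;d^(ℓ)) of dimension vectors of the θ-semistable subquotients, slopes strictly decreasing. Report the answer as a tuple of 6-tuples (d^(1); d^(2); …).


Via rank(M_{q-1}∘⋯∘M_p): M ≅ I[1,1], I[1,6], I[5,5]^3.
μ_θ-semistable layers: μ^(1)=31; μ^(2)=21; μ^(3)=11; μ^(4)=-24

((0, 0, 0, 0, 0, 1); (1, 0, 0, 0, 0, 0); (0, 0, 0, 0, 4, 0); (1, 1, 1, 1, 0, 0))


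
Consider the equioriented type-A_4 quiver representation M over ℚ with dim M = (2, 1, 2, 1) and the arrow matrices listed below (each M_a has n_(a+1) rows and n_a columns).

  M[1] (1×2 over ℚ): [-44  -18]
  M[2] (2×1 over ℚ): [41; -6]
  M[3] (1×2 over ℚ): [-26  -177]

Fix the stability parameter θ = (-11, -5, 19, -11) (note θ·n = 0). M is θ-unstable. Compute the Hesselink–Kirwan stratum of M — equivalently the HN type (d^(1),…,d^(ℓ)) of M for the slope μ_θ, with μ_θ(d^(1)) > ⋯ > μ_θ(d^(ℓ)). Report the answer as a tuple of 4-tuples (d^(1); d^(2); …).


Interval decomposition of M: I[1,1], I[1,4], I[3,3].
HN type (ℓ=4): μ^(1)=19; μ^(2)=4; μ^(3)=-5; μ^(4)=-11

((0, 0, 1, 0); (0, 0, 1, 1); (0, 1, 0, 0); (2, 0, 0, 0))


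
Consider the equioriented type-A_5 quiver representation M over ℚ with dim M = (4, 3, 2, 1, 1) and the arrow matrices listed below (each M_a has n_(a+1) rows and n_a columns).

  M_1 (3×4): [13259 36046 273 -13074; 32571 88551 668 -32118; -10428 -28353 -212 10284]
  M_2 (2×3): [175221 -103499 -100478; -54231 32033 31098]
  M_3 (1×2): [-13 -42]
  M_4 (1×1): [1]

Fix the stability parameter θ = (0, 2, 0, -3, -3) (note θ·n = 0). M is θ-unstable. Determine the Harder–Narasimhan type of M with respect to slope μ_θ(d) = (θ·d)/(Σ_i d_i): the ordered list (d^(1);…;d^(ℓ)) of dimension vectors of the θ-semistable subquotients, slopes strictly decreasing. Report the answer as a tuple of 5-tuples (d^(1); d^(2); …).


Via rank(M_{q-1}∘⋯∘M_p): M ≅ I[1,1], I[1,2], I[1,3], I[1,5].
μ_θ-semistable layers: μ^(1)=2; μ^(2)=1; μ^(3)=0; μ^(4)=-4/5

((0, 1, 0, 0, 0); (0, 1, 1, 0, 0); (3, 0, 0, 0, 0); (1, 1, 1, 1, 1))


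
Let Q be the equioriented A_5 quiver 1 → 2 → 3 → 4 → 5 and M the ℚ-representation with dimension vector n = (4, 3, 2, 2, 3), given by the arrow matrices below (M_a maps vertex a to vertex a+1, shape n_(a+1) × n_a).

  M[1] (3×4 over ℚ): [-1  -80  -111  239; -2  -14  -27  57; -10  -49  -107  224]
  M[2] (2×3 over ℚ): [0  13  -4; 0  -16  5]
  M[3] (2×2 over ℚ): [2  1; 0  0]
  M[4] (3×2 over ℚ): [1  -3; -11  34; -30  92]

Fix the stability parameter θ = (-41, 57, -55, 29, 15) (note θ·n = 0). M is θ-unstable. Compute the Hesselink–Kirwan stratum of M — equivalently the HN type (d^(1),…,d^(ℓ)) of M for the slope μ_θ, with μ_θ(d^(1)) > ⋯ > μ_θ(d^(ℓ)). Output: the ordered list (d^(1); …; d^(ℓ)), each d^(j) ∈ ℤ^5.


Barcode: M ≅ I[1,1], I[1,2], I[1,3], I[1,5], I[4,5], I[5,5]. HN layers by μ_θ (5 steps, strictly decreasing):
  μ^(1)=57; μ^(2)=22; μ^(3)=15; μ^(4)=1; μ^(5)=-41

((0, 1, 0, 0, 0); (0, 0, 0, 2, 2); (0, 0, 0, 0, 1); (0, 2, 2, 0, 0); (4, 0, 0, 0, 0))


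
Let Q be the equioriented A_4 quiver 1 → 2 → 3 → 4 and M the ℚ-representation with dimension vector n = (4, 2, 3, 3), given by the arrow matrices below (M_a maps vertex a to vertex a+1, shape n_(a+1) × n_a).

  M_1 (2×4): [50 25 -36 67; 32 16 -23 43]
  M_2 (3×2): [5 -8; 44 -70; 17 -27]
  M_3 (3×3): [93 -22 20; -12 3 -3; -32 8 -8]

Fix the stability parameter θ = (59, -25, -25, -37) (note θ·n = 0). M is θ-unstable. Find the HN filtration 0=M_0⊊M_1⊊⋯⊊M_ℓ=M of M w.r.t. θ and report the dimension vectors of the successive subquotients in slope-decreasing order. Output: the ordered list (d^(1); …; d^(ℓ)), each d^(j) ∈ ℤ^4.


Barcode: M ≅ I[1,1]^2, I[1,4]^2, I[3,3], I[4,4]. HN layers by μ_θ (4 steps, strictly decreasing):
  μ^(1)=59; μ^(2)=-7; μ^(3)=-25; μ^(4)=-37

((2, 0, 0, 0); (2, 2, 2, 2); (0, 0, 1, 0); (0, 0, 0, 1))


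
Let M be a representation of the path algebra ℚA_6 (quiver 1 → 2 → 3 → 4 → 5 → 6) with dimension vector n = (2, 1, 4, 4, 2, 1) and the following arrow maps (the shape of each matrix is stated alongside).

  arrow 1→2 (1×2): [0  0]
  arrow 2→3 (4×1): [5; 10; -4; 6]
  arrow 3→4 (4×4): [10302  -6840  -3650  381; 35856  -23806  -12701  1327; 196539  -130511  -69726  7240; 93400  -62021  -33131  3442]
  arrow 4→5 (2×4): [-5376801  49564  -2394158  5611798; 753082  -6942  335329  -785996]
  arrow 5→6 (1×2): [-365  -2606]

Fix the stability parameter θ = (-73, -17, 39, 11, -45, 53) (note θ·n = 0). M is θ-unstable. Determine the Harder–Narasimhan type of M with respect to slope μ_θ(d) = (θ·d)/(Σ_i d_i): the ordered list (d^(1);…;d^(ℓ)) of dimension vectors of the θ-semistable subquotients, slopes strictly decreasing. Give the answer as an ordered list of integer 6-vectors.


Via rank(M_{q-1}∘⋯∘M_p): M ≅ I[1,1]^2, I[2,5], I[3,4]^2, I[3,6].
μ_θ-semistable layers: μ^(1)=53; μ^(2)=25; μ^(3)=5/3; μ^(4)=-17; μ^(5)=-73

((0, 0, 0, 0, 0, 1); (0, 0, 2, 2, 0, 0); (0, 0, 2, 2, 2, 0); (0, 1, 0, 0, 0, 0); (2, 0, 0, 0, 0, 0))


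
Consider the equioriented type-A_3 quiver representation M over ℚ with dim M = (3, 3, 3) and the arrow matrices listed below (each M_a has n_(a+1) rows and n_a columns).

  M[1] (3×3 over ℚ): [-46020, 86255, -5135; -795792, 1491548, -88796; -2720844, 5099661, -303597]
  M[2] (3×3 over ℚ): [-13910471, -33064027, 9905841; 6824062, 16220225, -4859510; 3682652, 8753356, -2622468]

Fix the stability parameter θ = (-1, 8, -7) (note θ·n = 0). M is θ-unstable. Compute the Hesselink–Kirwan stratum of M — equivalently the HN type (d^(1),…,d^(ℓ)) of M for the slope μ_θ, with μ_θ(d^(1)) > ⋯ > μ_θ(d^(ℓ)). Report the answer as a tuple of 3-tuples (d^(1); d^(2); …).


Via rank(M_{q-1}∘⋯∘M_p): M ≅ I[1,1]^2, I[1,2], I[2,3]^2, I[3,3].
μ_θ-semistable layers: μ^(1)=8; μ^(2)=1/2; μ^(3)=-1; μ^(4)=-7

((0, 1, 0); (0, 2, 2); (3, 0, 0); (0, 0, 1))


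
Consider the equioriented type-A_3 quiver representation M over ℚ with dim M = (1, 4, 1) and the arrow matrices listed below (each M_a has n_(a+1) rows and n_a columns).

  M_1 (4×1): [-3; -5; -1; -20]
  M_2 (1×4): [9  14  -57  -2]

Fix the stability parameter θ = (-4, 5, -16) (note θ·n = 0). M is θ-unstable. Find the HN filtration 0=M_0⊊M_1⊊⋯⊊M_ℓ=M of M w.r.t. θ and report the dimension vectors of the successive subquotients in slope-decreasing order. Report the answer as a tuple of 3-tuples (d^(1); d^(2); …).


Via rank(M_{q-1}∘⋯∘M_p): M ≅ I[1,2], I[2,2]^2, I[2,3].
μ_θ-semistable layers: μ^(1)=5; μ^(2)=-4; μ^(3)=-11/2

((0, 3, 0); (1, 0, 0); (0, 1, 1))


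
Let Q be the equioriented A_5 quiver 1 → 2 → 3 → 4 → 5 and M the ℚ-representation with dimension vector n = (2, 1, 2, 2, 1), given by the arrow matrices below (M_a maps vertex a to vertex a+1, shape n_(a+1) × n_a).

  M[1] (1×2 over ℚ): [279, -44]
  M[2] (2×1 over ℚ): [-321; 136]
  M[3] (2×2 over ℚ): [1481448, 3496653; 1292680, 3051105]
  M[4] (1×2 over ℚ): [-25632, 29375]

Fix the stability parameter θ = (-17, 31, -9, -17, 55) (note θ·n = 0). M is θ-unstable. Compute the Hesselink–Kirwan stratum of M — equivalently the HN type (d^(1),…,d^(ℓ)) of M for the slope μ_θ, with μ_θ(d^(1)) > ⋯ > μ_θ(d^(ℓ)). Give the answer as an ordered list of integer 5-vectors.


Barcode: M ≅ I[1,1], I[1,3], I[3,5], I[4,4]. HN layers by μ_θ (4 steps, strictly decreasing):
  μ^(1)=55; μ^(2)=11; μ^(3)=-13; μ^(4)=-17

((0, 0, 0, 0, 1); (0, 1, 1, 0, 0); (0, 0, 1, 1, 0); (2, 0, 0, 1, 0))


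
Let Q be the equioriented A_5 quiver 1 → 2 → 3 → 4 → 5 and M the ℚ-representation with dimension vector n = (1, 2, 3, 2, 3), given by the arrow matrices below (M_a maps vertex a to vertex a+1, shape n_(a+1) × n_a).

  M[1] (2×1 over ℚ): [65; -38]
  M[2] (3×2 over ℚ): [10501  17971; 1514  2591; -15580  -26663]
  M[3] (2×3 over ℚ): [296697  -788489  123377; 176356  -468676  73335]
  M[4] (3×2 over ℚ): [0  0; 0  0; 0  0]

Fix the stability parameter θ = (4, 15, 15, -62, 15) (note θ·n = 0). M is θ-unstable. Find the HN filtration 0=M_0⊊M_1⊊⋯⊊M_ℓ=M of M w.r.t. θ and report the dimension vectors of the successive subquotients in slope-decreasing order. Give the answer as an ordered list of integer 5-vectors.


Via rank(M_{q-1}∘⋯∘M_p): M ≅ I[1,4], I[2,4], I[3,3], I[5,5]^3.
μ_θ-semistable layers: μ^(1)=15; μ^(2)=-7; μ^(3)=-32/3

((0, 0, 1, 0, 3); (1, 1, 1, 1, 0); (0, 1, 1, 1, 0))


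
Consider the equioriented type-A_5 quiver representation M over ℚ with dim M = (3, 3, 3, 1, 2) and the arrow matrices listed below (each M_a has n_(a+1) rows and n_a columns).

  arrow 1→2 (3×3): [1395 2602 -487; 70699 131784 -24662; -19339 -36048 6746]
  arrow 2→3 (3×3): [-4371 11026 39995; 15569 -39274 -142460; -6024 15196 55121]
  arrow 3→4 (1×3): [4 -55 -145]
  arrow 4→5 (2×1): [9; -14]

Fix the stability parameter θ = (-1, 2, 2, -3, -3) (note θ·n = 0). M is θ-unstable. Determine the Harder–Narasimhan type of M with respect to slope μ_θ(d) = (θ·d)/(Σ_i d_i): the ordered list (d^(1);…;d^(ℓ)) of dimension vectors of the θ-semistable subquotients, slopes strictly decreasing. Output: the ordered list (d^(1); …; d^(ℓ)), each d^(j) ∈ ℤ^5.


Via rank(M_{q-1}∘⋯∘M_p): M ≅ I[1,1], I[1,3], I[1,5], I[2,2], I[3,3], I[5,5].
μ_θ-semistable layers: μ^(1)=2; μ^(2)=-1/2; μ^(3)=-1; μ^(4)=-3

((0, 2, 2, 0, 0); (0, 1, 1, 1, 1); (3, 0, 0, 0, 0); (0, 0, 0, 0, 1))
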